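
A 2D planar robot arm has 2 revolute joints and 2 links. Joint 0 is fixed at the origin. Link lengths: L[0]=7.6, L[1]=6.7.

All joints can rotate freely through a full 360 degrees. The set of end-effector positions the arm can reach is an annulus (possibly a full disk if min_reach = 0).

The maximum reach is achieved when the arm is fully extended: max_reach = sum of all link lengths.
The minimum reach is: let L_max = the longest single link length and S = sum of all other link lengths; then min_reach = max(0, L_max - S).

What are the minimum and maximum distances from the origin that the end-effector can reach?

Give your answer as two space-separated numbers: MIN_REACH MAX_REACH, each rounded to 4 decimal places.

Link lengths: [7.6, 6.7]
max_reach = 7.6 + 6.7 = 14.3
L_max = max([7.6, 6.7]) = 7.6
S (sum of others) = 14.3 - 7.6 = 6.7
min_reach = max(0, 7.6 - 6.7) = max(0, 0.9) = 0.9

Answer: 0.9000 14.3000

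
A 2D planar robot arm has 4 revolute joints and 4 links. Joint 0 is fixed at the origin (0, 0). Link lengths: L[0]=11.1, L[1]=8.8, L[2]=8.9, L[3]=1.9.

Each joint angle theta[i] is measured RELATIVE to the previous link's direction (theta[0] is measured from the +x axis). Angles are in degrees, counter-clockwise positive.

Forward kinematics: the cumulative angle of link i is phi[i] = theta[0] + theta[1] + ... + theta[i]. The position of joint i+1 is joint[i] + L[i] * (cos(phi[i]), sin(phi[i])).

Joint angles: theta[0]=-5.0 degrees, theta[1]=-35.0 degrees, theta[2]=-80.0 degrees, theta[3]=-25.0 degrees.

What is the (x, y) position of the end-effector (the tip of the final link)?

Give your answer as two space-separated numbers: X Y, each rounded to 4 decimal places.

Answer: 11.7926 -15.4214

Derivation:
joint[0] = (0.0000, 0.0000)  (base)
link 0: phi[0] = -5 = -5 deg
  cos(-5 deg) = 0.9962, sin(-5 deg) = -0.0872
  joint[1] = (0.0000, 0.0000) + 11.1 * (0.9962, -0.0872) = (0.0000 + 11.0578, 0.0000 + -0.9674) = (11.0578, -0.9674)
link 1: phi[1] = -5 + -35 = -40 deg
  cos(-40 deg) = 0.7660, sin(-40 deg) = -0.6428
  joint[2] = (11.0578, -0.9674) + 8.8 * (0.7660, -0.6428) = (11.0578 + 6.7412, -0.9674 + -5.6565) = (17.7990, -6.6240)
link 2: phi[2] = -5 + -35 + -80 = -120 deg
  cos(-120 deg) = -0.5000, sin(-120 deg) = -0.8660
  joint[3] = (17.7990, -6.6240) + 8.9 * (-0.5000, -0.8660) = (17.7990 + -4.4500, -6.6240 + -7.7076) = (13.3490, -14.3316)
link 3: phi[3] = -5 + -35 + -80 + -25 = -145 deg
  cos(-145 deg) = -0.8192, sin(-145 deg) = -0.5736
  joint[4] = (13.3490, -14.3316) + 1.9 * (-0.8192, -0.5736) = (13.3490 + -1.5564, -14.3316 + -1.0898) = (11.7926, -15.4214)
End effector: (11.7926, -15.4214)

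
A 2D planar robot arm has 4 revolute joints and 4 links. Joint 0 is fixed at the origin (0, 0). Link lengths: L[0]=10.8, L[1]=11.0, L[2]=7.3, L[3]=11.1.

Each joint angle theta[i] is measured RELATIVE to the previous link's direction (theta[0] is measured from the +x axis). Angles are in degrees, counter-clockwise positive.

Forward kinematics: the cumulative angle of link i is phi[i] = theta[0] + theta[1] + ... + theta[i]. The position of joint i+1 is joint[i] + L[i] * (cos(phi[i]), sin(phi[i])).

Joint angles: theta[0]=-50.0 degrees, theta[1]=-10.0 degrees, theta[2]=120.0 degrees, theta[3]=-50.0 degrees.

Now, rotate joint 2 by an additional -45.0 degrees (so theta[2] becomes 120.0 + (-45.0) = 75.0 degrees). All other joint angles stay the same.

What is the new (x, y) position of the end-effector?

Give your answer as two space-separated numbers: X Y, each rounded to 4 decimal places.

Answer: 28.5860 -22.2769

Derivation:
joint[0] = (0.0000, 0.0000)  (base)
link 0: phi[0] = -50 = -50 deg
  cos(-50 deg) = 0.6428, sin(-50 deg) = -0.7660
  joint[1] = (0.0000, 0.0000) + 10.8 * (0.6428, -0.7660) = (0.0000 + 6.9421, 0.0000 + -8.2733) = (6.9421, -8.2733)
link 1: phi[1] = -50 + -10 = -60 deg
  cos(-60 deg) = 0.5000, sin(-60 deg) = -0.8660
  joint[2] = (6.9421, -8.2733) + 11 * (0.5000, -0.8660) = (6.9421 + 5.5000, -8.2733 + -9.5263) = (12.4421, -17.7996)
link 2: phi[2] = -50 + -10 + 75 = 15 deg
  cos(15 deg) = 0.9659, sin(15 deg) = 0.2588
  joint[3] = (12.4421, -17.7996) + 7.3 * (0.9659, 0.2588) = (12.4421 + 7.0513, -17.7996 + 1.8894) = (19.4934, -15.9102)
link 3: phi[3] = -50 + -10 + 75 + -50 = -35 deg
  cos(-35 deg) = 0.8192, sin(-35 deg) = -0.5736
  joint[4] = (19.4934, -15.9102) + 11.1 * (0.8192, -0.5736) = (19.4934 + 9.0926, -15.9102 + -6.3667) = (28.5860, -22.2769)
End effector: (28.5860, -22.2769)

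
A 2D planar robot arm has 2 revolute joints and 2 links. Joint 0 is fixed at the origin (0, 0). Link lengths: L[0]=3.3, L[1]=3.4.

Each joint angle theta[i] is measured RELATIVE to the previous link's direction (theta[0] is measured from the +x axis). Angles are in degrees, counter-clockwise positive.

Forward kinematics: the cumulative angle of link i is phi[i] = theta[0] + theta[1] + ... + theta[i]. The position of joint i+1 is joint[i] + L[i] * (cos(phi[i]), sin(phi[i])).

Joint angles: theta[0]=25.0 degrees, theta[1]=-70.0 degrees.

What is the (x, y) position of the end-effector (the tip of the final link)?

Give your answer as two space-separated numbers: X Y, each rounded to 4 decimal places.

joint[0] = (0.0000, 0.0000)  (base)
link 0: phi[0] = 25 = 25 deg
  cos(25 deg) = 0.9063, sin(25 deg) = 0.4226
  joint[1] = (0.0000, 0.0000) + 3.3 * (0.9063, 0.4226) = (0.0000 + 2.9908, 0.0000 + 1.3946) = (2.9908, 1.3946)
link 1: phi[1] = 25 + -70 = -45 deg
  cos(-45 deg) = 0.7071, sin(-45 deg) = -0.7071
  joint[2] = (2.9908, 1.3946) + 3.4 * (0.7071, -0.7071) = (2.9908 + 2.4042, 1.3946 + -2.4042) = (5.3950, -1.0095)
End effector: (5.3950, -1.0095)

Answer: 5.3950 -1.0095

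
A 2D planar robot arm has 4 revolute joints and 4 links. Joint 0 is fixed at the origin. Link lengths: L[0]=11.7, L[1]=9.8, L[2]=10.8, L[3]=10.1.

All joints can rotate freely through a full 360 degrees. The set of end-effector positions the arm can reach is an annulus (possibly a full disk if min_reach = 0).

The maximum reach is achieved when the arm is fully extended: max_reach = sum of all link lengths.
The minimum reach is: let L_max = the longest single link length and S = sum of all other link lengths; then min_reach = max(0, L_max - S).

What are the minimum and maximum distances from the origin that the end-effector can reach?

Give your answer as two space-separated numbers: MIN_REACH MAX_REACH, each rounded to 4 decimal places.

Link lengths: [11.7, 9.8, 10.8, 10.1]
max_reach = 11.7 + 9.8 + 10.8 + 10.1 = 42.4
L_max = max([11.7, 9.8, 10.8, 10.1]) = 11.7
S (sum of others) = 42.4 - 11.7 = 30.7
min_reach = max(0, 11.7 - 30.7) = max(0, -19) = 0

Answer: 0.0000 42.4000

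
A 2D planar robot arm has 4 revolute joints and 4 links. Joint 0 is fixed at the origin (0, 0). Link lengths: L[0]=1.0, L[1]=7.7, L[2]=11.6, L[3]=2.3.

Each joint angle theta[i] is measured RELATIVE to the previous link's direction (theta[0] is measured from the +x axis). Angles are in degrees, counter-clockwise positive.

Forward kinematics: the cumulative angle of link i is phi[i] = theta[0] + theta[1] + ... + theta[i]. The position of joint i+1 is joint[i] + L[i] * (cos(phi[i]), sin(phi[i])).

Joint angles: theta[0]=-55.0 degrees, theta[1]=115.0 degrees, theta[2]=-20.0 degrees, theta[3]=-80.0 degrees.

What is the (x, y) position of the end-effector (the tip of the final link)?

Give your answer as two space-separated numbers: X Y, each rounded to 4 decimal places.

joint[0] = (0.0000, 0.0000)  (base)
link 0: phi[0] = -55 = -55 deg
  cos(-55 deg) = 0.5736, sin(-55 deg) = -0.8192
  joint[1] = (0.0000, 0.0000) + 1 * (0.5736, -0.8192) = (0.0000 + 0.5736, 0.0000 + -0.8192) = (0.5736, -0.8192)
link 1: phi[1] = -55 + 115 = 60 deg
  cos(60 deg) = 0.5000, sin(60 deg) = 0.8660
  joint[2] = (0.5736, -0.8192) + 7.7 * (0.5000, 0.8660) = (0.5736 + 3.8500, -0.8192 + 6.6684) = (4.4236, 5.8492)
link 2: phi[2] = -55 + 115 + -20 = 40 deg
  cos(40 deg) = 0.7660, sin(40 deg) = 0.6428
  joint[3] = (4.4236, 5.8492) + 11.6 * (0.7660, 0.6428) = (4.4236 + 8.8861, 5.8492 + 7.4563) = (13.3097, 13.3056)
link 3: phi[3] = -55 + 115 + -20 + -80 = -40 deg
  cos(-40 deg) = 0.7660, sin(-40 deg) = -0.6428
  joint[4] = (13.3097, 13.3056) + 2.3 * (0.7660, -0.6428) = (13.3097 + 1.7619, 13.3056 + -1.4784) = (15.0716, 11.8272)
End effector: (15.0716, 11.8272)

Answer: 15.0716 11.8272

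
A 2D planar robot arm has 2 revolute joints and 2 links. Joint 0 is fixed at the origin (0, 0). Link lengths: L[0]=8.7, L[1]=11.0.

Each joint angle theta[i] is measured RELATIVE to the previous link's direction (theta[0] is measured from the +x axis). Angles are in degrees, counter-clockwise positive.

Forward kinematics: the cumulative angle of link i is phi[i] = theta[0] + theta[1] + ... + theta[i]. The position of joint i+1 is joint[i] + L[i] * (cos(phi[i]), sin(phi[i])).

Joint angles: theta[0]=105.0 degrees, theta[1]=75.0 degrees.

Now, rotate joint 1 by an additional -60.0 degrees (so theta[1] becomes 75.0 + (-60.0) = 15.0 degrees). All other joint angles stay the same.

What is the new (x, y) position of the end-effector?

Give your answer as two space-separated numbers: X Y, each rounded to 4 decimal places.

Answer: -7.7517 17.9298

Derivation:
joint[0] = (0.0000, 0.0000)  (base)
link 0: phi[0] = 105 = 105 deg
  cos(105 deg) = -0.2588, sin(105 deg) = 0.9659
  joint[1] = (0.0000, 0.0000) + 8.7 * (-0.2588, 0.9659) = (0.0000 + -2.2517, 0.0000 + 8.4036) = (-2.2517, 8.4036)
link 1: phi[1] = 105 + 15 = 120 deg
  cos(120 deg) = -0.5000, sin(120 deg) = 0.8660
  joint[2] = (-2.2517, 8.4036) + 11 * (-0.5000, 0.8660) = (-2.2517 + -5.5000, 8.4036 + 9.5263) = (-7.7517, 17.9298)
End effector: (-7.7517, 17.9298)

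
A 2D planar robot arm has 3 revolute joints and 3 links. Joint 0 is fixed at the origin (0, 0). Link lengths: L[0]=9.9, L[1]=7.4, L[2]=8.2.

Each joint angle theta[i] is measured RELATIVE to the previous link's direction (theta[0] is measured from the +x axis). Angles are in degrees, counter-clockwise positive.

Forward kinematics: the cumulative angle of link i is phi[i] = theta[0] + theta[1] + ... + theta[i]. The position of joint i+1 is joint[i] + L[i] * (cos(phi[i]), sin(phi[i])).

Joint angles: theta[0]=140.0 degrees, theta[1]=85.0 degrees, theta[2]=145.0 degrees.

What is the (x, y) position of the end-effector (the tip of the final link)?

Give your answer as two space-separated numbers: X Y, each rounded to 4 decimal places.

Answer: -4.7410 2.5549

Derivation:
joint[0] = (0.0000, 0.0000)  (base)
link 0: phi[0] = 140 = 140 deg
  cos(140 deg) = -0.7660, sin(140 deg) = 0.6428
  joint[1] = (0.0000, 0.0000) + 9.9 * (-0.7660, 0.6428) = (0.0000 + -7.5838, 0.0000 + 6.3636) = (-7.5838, 6.3636)
link 1: phi[1] = 140 + 85 = 225 deg
  cos(225 deg) = -0.7071, sin(225 deg) = -0.7071
  joint[2] = (-7.5838, 6.3636) + 7.4 * (-0.7071, -0.7071) = (-7.5838 + -5.2326, 6.3636 + -5.2326) = (-12.8164, 1.1310)
link 2: phi[2] = 140 + 85 + 145 = 370 deg
  cos(370 deg) = 0.9848, sin(370 deg) = 0.1736
  joint[3] = (-12.8164, 1.1310) + 8.2 * (0.9848, 0.1736) = (-12.8164 + 8.0754, 1.1310 + 1.4239) = (-4.7410, 2.5549)
End effector: (-4.7410, 2.5549)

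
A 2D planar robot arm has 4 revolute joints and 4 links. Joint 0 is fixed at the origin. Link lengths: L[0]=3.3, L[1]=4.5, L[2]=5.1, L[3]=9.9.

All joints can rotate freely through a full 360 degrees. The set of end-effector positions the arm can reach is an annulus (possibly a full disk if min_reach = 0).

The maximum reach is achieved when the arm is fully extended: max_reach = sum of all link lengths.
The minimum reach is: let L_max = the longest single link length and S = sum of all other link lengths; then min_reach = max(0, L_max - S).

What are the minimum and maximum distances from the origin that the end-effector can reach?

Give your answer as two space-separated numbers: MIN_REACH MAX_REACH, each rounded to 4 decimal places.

Answer: 0.0000 22.8000

Derivation:
Link lengths: [3.3, 4.5, 5.1, 9.9]
max_reach = 3.3 + 4.5 + 5.1 + 9.9 = 22.8
L_max = max([3.3, 4.5, 5.1, 9.9]) = 9.9
S (sum of others) = 22.8 - 9.9 = 12.9
min_reach = max(0, 9.9 - 12.9) = max(0, -3) = 0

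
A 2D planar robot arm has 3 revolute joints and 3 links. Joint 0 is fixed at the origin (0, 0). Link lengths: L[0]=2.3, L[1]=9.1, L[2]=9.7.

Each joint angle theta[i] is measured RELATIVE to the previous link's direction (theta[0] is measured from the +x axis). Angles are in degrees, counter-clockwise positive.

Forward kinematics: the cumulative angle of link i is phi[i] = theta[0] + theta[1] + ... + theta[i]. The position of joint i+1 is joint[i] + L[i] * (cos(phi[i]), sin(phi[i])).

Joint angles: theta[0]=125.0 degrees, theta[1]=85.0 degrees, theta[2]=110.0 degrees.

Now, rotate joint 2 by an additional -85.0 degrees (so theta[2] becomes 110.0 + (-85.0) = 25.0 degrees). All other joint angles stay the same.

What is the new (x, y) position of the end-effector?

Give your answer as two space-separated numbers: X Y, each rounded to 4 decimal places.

Answer: -14.7637 -10.6117

Derivation:
joint[0] = (0.0000, 0.0000)  (base)
link 0: phi[0] = 125 = 125 deg
  cos(125 deg) = -0.5736, sin(125 deg) = 0.8192
  joint[1] = (0.0000, 0.0000) + 2.3 * (-0.5736, 0.8192) = (0.0000 + -1.3192, 0.0000 + 1.8840) = (-1.3192, 1.8840)
link 1: phi[1] = 125 + 85 = 210 deg
  cos(210 deg) = -0.8660, sin(210 deg) = -0.5000
  joint[2] = (-1.3192, 1.8840) + 9.1 * (-0.8660, -0.5000) = (-1.3192 + -7.8808, 1.8840 + -4.5500) = (-9.2001, -2.6660)
link 2: phi[2] = 125 + 85 + 25 = 235 deg
  cos(235 deg) = -0.5736, sin(235 deg) = -0.8192
  joint[3] = (-9.2001, -2.6660) + 9.7 * (-0.5736, -0.8192) = (-9.2001 + -5.5637, -2.6660 + -7.9458) = (-14.7637, -10.6117)
End effector: (-14.7637, -10.6117)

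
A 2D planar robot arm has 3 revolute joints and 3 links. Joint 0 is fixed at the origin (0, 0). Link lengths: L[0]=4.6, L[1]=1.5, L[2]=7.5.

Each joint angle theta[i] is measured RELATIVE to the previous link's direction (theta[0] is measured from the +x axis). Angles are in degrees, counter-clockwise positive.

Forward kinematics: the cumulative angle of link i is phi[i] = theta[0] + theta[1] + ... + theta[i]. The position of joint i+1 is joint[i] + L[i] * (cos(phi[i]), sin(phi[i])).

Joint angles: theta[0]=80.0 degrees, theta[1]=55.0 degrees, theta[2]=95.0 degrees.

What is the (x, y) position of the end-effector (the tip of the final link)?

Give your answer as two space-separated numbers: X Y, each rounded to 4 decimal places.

Answer: -5.0828 -0.1546

Derivation:
joint[0] = (0.0000, 0.0000)  (base)
link 0: phi[0] = 80 = 80 deg
  cos(80 deg) = 0.1736, sin(80 deg) = 0.9848
  joint[1] = (0.0000, 0.0000) + 4.6 * (0.1736, 0.9848) = (0.0000 + 0.7988, 0.0000 + 4.5301) = (0.7988, 4.5301)
link 1: phi[1] = 80 + 55 = 135 deg
  cos(135 deg) = -0.7071, sin(135 deg) = 0.7071
  joint[2] = (0.7988, 4.5301) + 1.5 * (-0.7071, 0.7071) = (0.7988 + -1.0607, 4.5301 + 1.0607) = (-0.2619, 5.5908)
link 2: phi[2] = 80 + 55 + 95 = 230 deg
  cos(230 deg) = -0.6428, sin(230 deg) = -0.7660
  joint[3] = (-0.2619, 5.5908) + 7.5 * (-0.6428, -0.7660) = (-0.2619 + -4.8209, 5.5908 + -5.7453) = (-5.0828, -0.1546)
End effector: (-5.0828, -0.1546)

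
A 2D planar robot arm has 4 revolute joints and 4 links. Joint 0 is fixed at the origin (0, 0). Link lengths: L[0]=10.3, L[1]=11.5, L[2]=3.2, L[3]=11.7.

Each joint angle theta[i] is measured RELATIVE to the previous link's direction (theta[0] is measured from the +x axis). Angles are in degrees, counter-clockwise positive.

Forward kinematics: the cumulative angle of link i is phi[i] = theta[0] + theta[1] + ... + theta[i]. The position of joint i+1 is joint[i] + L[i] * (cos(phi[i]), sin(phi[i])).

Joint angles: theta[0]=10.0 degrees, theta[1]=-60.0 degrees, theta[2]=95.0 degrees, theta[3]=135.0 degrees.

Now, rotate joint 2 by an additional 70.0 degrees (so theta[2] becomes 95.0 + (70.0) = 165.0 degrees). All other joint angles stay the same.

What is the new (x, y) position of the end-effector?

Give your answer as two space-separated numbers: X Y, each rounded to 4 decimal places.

joint[0] = (0.0000, 0.0000)  (base)
link 0: phi[0] = 10 = 10 deg
  cos(10 deg) = 0.9848, sin(10 deg) = 0.1736
  joint[1] = (0.0000, 0.0000) + 10.3 * (0.9848, 0.1736) = (0.0000 + 10.1435, 0.0000 + 1.7886) = (10.1435, 1.7886)
link 1: phi[1] = 10 + -60 = -50 deg
  cos(-50 deg) = 0.6428, sin(-50 deg) = -0.7660
  joint[2] = (10.1435, 1.7886) + 11.5 * (0.6428, -0.7660) = (10.1435 + 7.3921, 1.7886 + -8.8095) = (17.5356, -7.0209)
link 2: phi[2] = 10 + -60 + 165 = 115 deg
  cos(115 deg) = -0.4226, sin(115 deg) = 0.9063
  joint[3] = (17.5356, -7.0209) + 3.2 * (-0.4226, 0.9063) = (17.5356 + -1.3524, -7.0209 + 2.9002) = (16.1832, -4.1207)
link 3: phi[3] = 10 + -60 + 165 + 135 = 250 deg
  cos(250 deg) = -0.3420, sin(250 deg) = -0.9397
  joint[4] = (16.1832, -4.1207) + 11.7 * (-0.3420, -0.9397) = (16.1832 + -4.0016, -4.1207 + -10.9944) = (12.1816, -15.1152)
End effector: (12.1816, -15.1152)

Answer: 12.1816 -15.1152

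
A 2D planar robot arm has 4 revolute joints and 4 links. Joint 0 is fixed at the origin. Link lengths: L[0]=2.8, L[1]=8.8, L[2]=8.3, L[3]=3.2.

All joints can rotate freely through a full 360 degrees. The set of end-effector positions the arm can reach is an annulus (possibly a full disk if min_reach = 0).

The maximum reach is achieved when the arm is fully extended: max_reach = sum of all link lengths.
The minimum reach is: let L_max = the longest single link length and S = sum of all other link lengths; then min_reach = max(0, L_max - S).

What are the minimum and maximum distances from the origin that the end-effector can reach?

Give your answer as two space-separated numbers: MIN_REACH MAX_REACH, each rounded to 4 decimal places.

Link lengths: [2.8, 8.8, 8.3, 3.2]
max_reach = 2.8 + 8.8 + 8.3 + 3.2 = 23.1
L_max = max([2.8, 8.8, 8.3, 3.2]) = 8.8
S (sum of others) = 23.1 - 8.8 = 14.3
min_reach = max(0, 8.8 - 14.3) = max(0, -5.5) = 0

Answer: 0.0000 23.1000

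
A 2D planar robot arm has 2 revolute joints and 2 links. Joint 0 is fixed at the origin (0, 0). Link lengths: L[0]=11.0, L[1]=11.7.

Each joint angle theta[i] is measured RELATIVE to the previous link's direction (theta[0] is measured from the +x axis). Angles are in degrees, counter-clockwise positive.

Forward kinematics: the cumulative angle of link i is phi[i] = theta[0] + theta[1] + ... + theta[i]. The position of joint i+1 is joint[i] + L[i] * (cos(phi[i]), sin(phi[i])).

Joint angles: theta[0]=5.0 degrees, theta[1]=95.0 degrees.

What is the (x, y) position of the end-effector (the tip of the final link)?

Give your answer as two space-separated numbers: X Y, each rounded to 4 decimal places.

Answer: 8.9265 12.4810

Derivation:
joint[0] = (0.0000, 0.0000)  (base)
link 0: phi[0] = 5 = 5 deg
  cos(5 deg) = 0.9962, sin(5 deg) = 0.0872
  joint[1] = (0.0000, 0.0000) + 11 * (0.9962, 0.0872) = (0.0000 + 10.9581, 0.0000 + 0.9587) = (10.9581, 0.9587)
link 1: phi[1] = 5 + 95 = 100 deg
  cos(100 deg) = -0.1736, sin(100 deg) = 0.9848
  joint[2] = (10.9581, 0.9587) + 11.7 * (-0.1736, 0.9848) = (10.9581 + -2.0317, 0.9587 + 11.5223) = (8.9265, 12.4810)
End effector: (8.9265, 12.4810)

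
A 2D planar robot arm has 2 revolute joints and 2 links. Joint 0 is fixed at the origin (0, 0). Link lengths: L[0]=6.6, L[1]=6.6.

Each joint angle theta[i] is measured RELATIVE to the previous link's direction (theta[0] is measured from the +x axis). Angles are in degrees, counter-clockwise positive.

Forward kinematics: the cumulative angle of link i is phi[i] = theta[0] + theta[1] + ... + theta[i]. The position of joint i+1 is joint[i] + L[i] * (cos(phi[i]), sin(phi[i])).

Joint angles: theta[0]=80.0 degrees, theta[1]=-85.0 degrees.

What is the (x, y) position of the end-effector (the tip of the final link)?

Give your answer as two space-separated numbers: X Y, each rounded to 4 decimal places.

joint[0] = (0.0000, 0.0000)  (base)
link 0: phi[0] = 80 = 80 deg
  cos(80 deg) = 0.1736, sin(80 deg) = 0.9848
  joint[1] = (0.0000, 0.0000) + 6.6 * (0.1736, 0.9848) = (0.0000 + 1.1461, 0.0000 + 6.4997) = (1.1461, 6.4997)
link 1: phi[1] = 80 + -85 = -5 deg
  cos(-5 deg) = 0.9962, sin(-5 deg) = -0.0872
  joint[2] = (1.1461, 6.4997) + 6.6 * (0.9962, -0.0872) = (1.1461 + 6.5749, 6.4997 + -0.5752) = (7.7210, 5.9245)
End effector: (7.7210, 5.9245)

Answer: 7.7210 5.9245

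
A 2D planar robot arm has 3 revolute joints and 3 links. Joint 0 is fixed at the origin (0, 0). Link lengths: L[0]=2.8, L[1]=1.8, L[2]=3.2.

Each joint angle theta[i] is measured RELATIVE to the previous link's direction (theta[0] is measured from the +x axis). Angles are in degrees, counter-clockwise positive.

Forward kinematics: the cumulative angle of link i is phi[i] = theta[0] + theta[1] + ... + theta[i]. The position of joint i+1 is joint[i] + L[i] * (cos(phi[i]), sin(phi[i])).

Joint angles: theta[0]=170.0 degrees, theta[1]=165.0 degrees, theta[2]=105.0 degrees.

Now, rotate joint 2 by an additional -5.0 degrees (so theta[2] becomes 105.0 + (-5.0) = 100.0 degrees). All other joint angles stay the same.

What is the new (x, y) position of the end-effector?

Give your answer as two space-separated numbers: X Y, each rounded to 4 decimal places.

joint[0] = (0.0000, 0.0000)  (base)
link 0: phi[0] = 170 = 170 deg
  cos(170 deg) = -0.9848, sin(170 deg) = 0.1736
  joint[1] = (0.0000, 0.0000) + 2.8 * (-0.9848, 0.1736) = (0.0000 + -2.7575, 0.0000 + 0.4862) = (-2.7575, 0.4862)
link 1: phi[1] = 170 + 165 = 335 deg
  cos(335 deg) = 0.9063, sin(335 deg) = -0.4226
  joint[2] = (-2.7575, 0.4862) + 1.8 * (0.9063, -0.4226) = (-2.7575 + 1.6314, 0.4862 + -0.7607) = (-1.1261, -0.2745)
link 2: phi[2] = 170 + 165 + 100 = 435 deg
  cos(435 deg) = 0.2588, sin(435 deg) = 0.9659
  joint[3] = (-1.1261, -0.2745) + 3.2 * (0.2588, 0.9659) = (-1.1261 + 0.8282, -0.2745 + 3.0910) = (-0.2979, 2.8165)
End effector: (-0.2979, 2.8165)

Answer: -0.2979 2.8165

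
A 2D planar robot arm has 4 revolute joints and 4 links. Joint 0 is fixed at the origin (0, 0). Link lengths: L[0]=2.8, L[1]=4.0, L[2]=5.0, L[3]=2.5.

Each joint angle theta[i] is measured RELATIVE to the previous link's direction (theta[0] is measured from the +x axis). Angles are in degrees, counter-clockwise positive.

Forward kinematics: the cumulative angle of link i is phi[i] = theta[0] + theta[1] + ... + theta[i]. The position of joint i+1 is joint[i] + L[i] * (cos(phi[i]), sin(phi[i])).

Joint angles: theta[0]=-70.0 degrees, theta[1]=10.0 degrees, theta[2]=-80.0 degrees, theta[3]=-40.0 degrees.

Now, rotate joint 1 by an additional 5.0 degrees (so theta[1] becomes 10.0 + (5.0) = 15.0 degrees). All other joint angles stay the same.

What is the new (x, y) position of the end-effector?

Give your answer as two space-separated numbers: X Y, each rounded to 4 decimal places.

joint[0] = (0.0000, 0.0000)  (base)
link 0: phi[0] = -70 = -70 deg
  cos(-70 deg) = 0.3420, sin(-70 deg) = -0.9397
  joint[1] = (0.0000, 0.0000) + 2.8 * (0.3420, -0.9397) = (0.0000 + 0.9577, 0.0000 + -2.6311) = (0.9577, -2.6311)
link 1: phi[1] = -70 + 15 = -55 deg
  cos(-55 deg) = 0.5736, sin(-55 deg) = -0.8192
  joint[2] = (0.9577, -2.6311) + 4 * (0.5736, -0.8192) = (0.9577 + 2.2943, -2.6311 + -3.2766) = (3.2520, -5.9077)
link 2: phi[2] = -70 + 15 + -80 = -135 deg
  cos(-135 deg) = -0.7071, sin(-135 deg) = -0.7071
  joint[3] = (3.2520, -5.9077) + 5 * (-0.7071, -0.7071) = (3.2520 + -3.5355, -5.9077 + -3.5355) = (-0.2836, -9.4433)
link 3: phi[3] = -70 + 15 + -80 + -40 = -175 deg
  cos(-175 deg) = -0.9962, sin(-175 deg) = -0.0872
  joint[4] = (-0.2836, -9.4433) + 2.5 * (-0.9962, -0.0872) = (-0.2836 + -2.4905, -9.4433 + -0.2179) = (-2.7741, -9.6612)
End effector: (-2.7741, -9.6612)

Answer: -2.7741 -9.6612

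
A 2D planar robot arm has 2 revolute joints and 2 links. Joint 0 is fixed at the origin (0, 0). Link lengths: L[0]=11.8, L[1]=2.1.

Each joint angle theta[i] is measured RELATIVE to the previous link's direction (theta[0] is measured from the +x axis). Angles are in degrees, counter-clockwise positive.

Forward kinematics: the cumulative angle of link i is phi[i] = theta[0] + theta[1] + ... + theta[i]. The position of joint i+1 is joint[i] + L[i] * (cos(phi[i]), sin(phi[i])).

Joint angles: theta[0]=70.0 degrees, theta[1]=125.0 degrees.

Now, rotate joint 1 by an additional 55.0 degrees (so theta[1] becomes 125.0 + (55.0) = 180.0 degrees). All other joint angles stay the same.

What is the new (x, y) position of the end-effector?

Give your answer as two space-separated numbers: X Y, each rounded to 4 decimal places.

joint[0] = (0.0000, 0.0000)  (base)
link 0: phi[0] = 70 = 70 deg
  cos(70 deg) = 0.3420, sin(70 deg) = 0.9397
  joint[1] = (0.0000, 0.0000) + 11.8 * (0.3420, 0.9397) = (0.0000 + 4.0358, 0.0000 + 11.0884) = (4.0358, 11.0884)
link 1: phi[1] = 70 + 180 = 250 deg
  cos(250 deg) = -0.3420, sin(250 deg) = -0.9397
  joint[2] = (4.0358, 11.0884) + 2.1 * (-0.3420, -0.9397) = (4.0358 + -0.7182, 11.0884 + -1.9734) = (3.3176, 9.1150)
End effector: (3.3176, 9.1150)

Answer: 3.3176 9.1150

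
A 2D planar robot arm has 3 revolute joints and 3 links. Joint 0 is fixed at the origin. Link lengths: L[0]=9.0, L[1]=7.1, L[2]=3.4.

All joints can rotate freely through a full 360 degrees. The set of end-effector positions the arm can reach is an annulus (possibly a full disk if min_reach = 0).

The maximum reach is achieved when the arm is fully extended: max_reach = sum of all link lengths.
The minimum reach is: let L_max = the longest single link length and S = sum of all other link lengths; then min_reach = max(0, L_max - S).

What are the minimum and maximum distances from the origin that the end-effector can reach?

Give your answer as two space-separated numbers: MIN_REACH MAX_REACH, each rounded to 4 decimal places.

Answer: 0.0000 19.5000

Derivation:
Link lengths: [9.0, 7.1, 3.4]
max_reach = 9 + 7.1 + 3.4 = 19.5
L_max = max([9.0, 7.1, 3.4]) = 9
S (sum of others) = 19.5 - 9 = 10.5
min_reach = max(0, 9 - 10.5) = max(0, -1.5) = 0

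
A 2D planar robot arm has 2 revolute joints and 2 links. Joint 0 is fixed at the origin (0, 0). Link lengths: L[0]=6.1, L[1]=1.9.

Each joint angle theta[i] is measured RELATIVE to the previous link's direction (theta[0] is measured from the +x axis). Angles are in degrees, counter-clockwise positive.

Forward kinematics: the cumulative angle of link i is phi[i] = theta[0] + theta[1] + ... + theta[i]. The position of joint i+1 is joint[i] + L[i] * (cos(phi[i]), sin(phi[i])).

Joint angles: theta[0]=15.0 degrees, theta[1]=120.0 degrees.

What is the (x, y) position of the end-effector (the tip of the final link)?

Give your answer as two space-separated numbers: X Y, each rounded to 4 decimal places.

joint[0] = (0.0000, 0.0000)  (base)
link 0: phi[0] = 15 = 15 deg
  cos(15 deg) = 0.9659, sin(15 deg) = 0.2588
  joint[1] = (0.0000, 0.0000) + 6.1 * (0.9659, 0.2588) = (0.0000 + 5.8921, 0.0000 + 1.5788) = (5.8921, 1.5788)
link 1: phi[1] = 15 + 120 = 135 deg
  cos(135 deg) = -0.7071, sin(135 deg) = 0.7071
  joint[2] = (5.8921, 1.5788) + 1.9 * (-0.7071, 0.7071) = (5.8921 + -1.3435, 1.5788 + 1.3435) = (4.5486, 2.9223)
End effector: (4.5486, 2.9223)

Answer: 4.5486 2.9223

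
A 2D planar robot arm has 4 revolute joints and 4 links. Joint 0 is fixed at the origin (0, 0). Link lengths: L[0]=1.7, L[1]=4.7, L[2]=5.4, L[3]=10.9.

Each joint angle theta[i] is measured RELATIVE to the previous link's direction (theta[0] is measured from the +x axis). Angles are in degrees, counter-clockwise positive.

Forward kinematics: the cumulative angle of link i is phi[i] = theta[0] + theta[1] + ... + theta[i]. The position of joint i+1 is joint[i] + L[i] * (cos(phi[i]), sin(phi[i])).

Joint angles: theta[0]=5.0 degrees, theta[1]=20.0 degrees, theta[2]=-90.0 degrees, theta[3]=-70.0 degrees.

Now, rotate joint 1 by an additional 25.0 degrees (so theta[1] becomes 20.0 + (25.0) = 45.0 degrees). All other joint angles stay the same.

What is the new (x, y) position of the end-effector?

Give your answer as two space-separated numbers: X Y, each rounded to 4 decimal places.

Answer: 5.1233 -9.9651

Derivation:
joint[0] = (0.0000, 0.0000)  (base)
link 0: phi[0] = 5 = 5 deg
  cos(5 deg) = 0.9962, sin(5 deg) = 0.0872
  joint[1] = (0.0000, 0.0000) + 1.7 * (0.9962, 0.0872) = (0.0000 + 1.6935, 0.0000 + 0.1482) = (1.6935, 0.1482)
link 1: phi[1] = 5 + 45 = 50 deg
  cos(50 deg) = 0.6428, sin(50 deg) = 0.7660
  joint[2] = (1.6935, 0.1482) + 4.7 * (0.6428, 0.7660) = (1.6935 + 3.0211, 0.1482 + 3.6004) = (4.7146, 3.7486)
link 2: phi[2] = 5 + 45 + -90 = -40 deg
  cos(-40 deg) = 0.7660, sin(-40 deg) = -0.6428
  joint[3] = (4.7146, 3.7486) + 5.4 * (0.7660, -0.6428) = (4.7146 + 4.1366, 3.7486 + -3.4711) = (8.8513, 0.2775)
link 3: phi[3] = 5 + 45 + -90 + -70 = -110 deg
  cos(-110 deg) = -0.3420, sin(-110 deg) = -0.9397
  joint[4] = (8.8513, 0.2775) + 10.9 * (-0.3420, -0.9397) = (8.8513 + -3.7280, 0.2775 + -10.2426) = (5.1233, -9.9651)
End effector: (5.1233, -9.9651)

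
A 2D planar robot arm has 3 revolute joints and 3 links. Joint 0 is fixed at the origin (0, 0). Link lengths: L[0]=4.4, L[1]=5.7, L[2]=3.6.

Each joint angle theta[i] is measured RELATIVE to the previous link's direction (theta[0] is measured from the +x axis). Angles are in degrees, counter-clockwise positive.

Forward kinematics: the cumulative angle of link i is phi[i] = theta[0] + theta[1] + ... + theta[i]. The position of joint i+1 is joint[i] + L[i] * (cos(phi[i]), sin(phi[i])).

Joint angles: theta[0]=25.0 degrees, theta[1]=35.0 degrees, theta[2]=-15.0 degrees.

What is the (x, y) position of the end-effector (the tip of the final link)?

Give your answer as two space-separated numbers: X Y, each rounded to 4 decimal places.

Answer: 9.3833 9.3414

Derivation:
joint[0] = (0.0000, 0.0000)  (base)
link 0: phi[0] = 25 = 25 deg
  cos(25 deg) = 0.9063, sin(25 deg) = 0.4226
  joint[1] = (0.0000, 0.0000) + 4.4 * (0.9063, 0.4226) = (0.0000 + 3.9878, 0.0000 + 1.8595) = (3.9878, 1.8595)
link 1: phi[1] = 25 + 35 = 60 deg
  cos(60 deg) = 0.5000, sin(60 deg) = 0.8660
  joint[2] = (3.9878, 1.8595) + 5.7 * (0.5000, 0.8660) = (3.9878 + 2.8500, 1.8595 + 4.9363) = (6.8378, 6.7959)
link 2: phi[2] = 25 + 35 + -15 = 45 deg
  cos(45 deg) = 0.7071, sin(45 deg) = 0.7071
  joint[3] = (6.8378, 6.7959) + 3.6 * (0.7071, 0.7071) = (6.8378 + 2.5456, 6.7959 + 2.5456) = (9.3833, 9.3414)
End effector: (9.3833, 9.3414)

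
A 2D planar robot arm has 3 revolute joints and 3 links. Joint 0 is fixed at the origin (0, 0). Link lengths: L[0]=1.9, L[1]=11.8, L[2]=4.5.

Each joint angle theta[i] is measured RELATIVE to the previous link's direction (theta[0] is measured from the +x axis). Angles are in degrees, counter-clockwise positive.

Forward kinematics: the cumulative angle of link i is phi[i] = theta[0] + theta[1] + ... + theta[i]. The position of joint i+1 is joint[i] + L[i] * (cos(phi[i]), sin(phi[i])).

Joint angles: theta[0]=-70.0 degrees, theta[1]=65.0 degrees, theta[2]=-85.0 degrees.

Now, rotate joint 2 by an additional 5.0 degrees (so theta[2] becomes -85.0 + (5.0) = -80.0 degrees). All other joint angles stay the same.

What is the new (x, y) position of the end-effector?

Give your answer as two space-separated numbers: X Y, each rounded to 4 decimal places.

Answer: 12.7971 -7.2967

Derivation:
joint[0] = (0.0000, 0.0000)  (base)
link 0: phi[0] = -70 = -70 deg
  cos(-70 deg) = 0.3420, sin(-70 deg) = -0.9397
  joint[1] = (0.0000, 0.0000) + 1.9 * (0.3420, -0.9397) = (0.0000 + 0.6498, 0.0000 + -1.7854) = (0.6498, -1.7854)
link 1: phi[1] = -70 + 65 = -5 deg
  cos(-5 deg) = 0.9962, sin(-5 deg) = -0.0872
  joint[2] = (0.6498, -1.7854) + 11.8 * (0.9962, -0.0872) = (0.6498 + 11.7551, -1.7854 + -1.0284) = (12.4049, -2.8139)
link 2: phi[2] = -70 + 65 + -80 = -85 deg
  cos(-85 deg) = 0.0872, sin(-85 deg) = -0.9962
  joint[3] = (12.4049, -2.8139) + 4.5 * (0.0872, -0.9962) = (12.4049 + 0.3922, -2.8139 + -4.4829) = (12.7971, -7.2967)
End effector: (12.7971, -7.2967)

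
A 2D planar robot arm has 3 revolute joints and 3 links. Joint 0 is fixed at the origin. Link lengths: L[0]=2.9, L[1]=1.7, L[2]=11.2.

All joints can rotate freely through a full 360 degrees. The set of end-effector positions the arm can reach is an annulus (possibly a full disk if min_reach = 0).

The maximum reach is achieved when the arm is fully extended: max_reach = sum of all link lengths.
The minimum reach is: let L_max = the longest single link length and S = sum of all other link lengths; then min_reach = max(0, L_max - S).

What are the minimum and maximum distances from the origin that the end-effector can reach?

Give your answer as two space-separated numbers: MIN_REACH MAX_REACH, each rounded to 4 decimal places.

Link lengths: [2.9, 1.7, 11.2]
max_reach = 2.9 + 1.7 + 11.2 = 15.8
L_max = max([2.9, 1.7, 11.2]) = 11.2
S (sum of others) = 15.8 - 11.2 = 4.6
min_reach = max(0, 11.2 - 4.6) = max(0, 6.6) = 6.6

Answer: 6.6000 15.8000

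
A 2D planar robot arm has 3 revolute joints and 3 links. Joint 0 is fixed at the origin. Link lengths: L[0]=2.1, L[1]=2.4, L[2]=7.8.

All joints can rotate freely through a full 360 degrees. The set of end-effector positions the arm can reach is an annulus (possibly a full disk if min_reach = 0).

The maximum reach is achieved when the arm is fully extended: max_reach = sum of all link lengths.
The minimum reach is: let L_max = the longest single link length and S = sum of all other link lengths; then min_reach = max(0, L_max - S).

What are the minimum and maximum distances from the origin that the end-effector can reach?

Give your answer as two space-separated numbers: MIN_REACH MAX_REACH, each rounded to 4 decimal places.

Link lengths: [2.1, 2.4, 7.8]
max_reach = 2.1 + 2.4 + 7.8 = 12.3
L_max = max([2.1, 2.4, 7.8]) = 7.8
S (sum of others) = 12.3 - 7.8 = 4.5
min_reach = max(0, 7.8 - 4.5) = max(0, 3.3) = 3.3

Answer: 3.3000 12.3000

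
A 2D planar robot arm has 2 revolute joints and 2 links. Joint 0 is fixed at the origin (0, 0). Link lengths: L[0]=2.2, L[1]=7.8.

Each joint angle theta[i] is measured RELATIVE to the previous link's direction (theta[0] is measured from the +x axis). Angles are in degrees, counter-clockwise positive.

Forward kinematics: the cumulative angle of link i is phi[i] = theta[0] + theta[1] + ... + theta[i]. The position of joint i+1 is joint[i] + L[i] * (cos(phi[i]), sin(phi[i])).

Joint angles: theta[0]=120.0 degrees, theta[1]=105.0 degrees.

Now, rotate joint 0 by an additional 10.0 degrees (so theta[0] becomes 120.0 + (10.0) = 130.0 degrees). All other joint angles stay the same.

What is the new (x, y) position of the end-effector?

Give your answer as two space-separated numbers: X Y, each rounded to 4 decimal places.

joint[0] = (0.0000, 0.0000)  (base)
link 0: phi[0] = 130 = 130 deg
  cos(130 deg) = -0.6428, sin(130 deg) = 0.7660
  joint[1] = (0.0000, 0.0000) + 2.2 * (-0.6428, 0.7660) = (0.0000 + -1.4141, 0.0000 + 1.6853) = (-1.4141, 1.6853)
link 1: phi[1] = 130 + 105 = 235 deg
  cos(235 deg) = -0.5736, sin(235 deg) = -0.8192
  joint[2] = (-1.4141, 1.6853) + 7.8 * (-0.5736, -0.8192) = (-1.4141 + -4.4739, 1.6853 + -6.3894) = (-5.8880, -4.7041)
End effector: (-5.8880, -4.7041)

Answer: -5.8880 -4.7041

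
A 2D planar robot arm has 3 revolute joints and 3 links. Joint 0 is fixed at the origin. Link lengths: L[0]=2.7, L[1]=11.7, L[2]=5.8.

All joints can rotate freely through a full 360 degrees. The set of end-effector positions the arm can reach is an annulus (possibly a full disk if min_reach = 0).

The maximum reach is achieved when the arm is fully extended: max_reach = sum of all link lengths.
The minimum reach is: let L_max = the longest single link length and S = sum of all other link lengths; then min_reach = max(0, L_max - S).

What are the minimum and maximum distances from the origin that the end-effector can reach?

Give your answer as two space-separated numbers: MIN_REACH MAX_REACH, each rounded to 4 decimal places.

Answer: 3.2000 20.2000

Derivation:
Link lengths: [2.7, 11.7, 5.8]
max_reach = 2.7 + 11.7 + 5.8 = 20.2
L_max = max([2.7, 11.7, 5.8]) = 11.7
S (sum of others) = 20.2 - 11.7 = 8.5
min_reach = max(0, 11.7 - 8.5) = max(0, 3.2) = 3.2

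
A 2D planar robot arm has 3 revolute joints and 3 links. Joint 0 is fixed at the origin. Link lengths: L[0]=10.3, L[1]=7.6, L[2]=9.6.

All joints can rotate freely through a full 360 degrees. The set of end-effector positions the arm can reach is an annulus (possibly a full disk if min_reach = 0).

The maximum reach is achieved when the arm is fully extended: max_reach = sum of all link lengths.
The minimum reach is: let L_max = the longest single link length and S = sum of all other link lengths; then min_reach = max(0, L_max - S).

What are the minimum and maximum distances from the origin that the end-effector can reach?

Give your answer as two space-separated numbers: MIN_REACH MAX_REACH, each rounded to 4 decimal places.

Answer: 0.0000 27.5000

Derivation:
Link lengths: [10.3, 7.6, 9.6]
max_reach = 10.3 + 7.6 + 9.6 = 27.5
L_max = max([10.3, 7.6, 9.6]) = 10.3
S (sum of others) = 27.5 - 10.3 = 17.2
min_reach = max(0, 10.3 - 17.2) = max(0, -6.9) = 0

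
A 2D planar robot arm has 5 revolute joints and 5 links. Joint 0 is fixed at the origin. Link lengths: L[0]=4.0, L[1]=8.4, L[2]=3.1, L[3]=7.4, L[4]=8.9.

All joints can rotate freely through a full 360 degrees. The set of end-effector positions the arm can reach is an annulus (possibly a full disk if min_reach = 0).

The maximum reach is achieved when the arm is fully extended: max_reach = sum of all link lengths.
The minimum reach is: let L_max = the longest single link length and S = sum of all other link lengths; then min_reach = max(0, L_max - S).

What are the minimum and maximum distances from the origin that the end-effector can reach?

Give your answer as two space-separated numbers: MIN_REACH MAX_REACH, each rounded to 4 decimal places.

Link lengths: [4.0, 8.4, 3.1, 7.4, 8.9]
max_reach = 4 + 8.4 + 3.1 + 7.4 + 8.9 = 31.8
L_max = max([4.0, 8.4, 3.1, 7.4, 8.9]) = 8.9
S (sum of others) = 31.8 - 8.9 = 22.9
min_reach = max(0, 8.9 - 22.9) = max(0, -14) = 0

Answer: 0.0000 31.8000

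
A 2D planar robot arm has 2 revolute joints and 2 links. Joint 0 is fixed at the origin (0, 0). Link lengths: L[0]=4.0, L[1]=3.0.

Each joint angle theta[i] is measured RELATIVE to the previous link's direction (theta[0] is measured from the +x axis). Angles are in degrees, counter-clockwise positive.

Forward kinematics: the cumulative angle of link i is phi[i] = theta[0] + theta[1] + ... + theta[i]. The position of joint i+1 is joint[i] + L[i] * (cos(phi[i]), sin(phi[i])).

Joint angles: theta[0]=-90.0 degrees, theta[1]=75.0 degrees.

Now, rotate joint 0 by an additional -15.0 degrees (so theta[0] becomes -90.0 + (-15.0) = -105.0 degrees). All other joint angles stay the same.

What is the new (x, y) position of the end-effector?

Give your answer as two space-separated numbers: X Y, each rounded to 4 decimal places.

Answer: 1.5628 -5.3637

Derivation:
joint[0] = (0.0000, 0.0000)  (base)
link 0: phi[0] = -105 = -105 deg
  cos(-105 deg) = -0.2588, sin(-105 deg) = -0.9659
  joint[1] = (0.0000, 0.0000) + 4 * (-0.2588, -0.9659) = (0.0000 + -1.0353, 0.0000 + -3.8637) = (-1.0353, -3.8637)
link 1: phi[1] = -105 + 75 = -30 deg
  cos(-30 deg) = 0.8660, sin(-30 deg) = -0.5000
  joint[2] = (-1.0353, -3.8637) + 3 * (0.8660, -0.5000) = (-1.0353 + 2.5981, -3.8637 + -1.5000) = (1.5628, -5.3637)
End effector: (1.5628, -5.3637)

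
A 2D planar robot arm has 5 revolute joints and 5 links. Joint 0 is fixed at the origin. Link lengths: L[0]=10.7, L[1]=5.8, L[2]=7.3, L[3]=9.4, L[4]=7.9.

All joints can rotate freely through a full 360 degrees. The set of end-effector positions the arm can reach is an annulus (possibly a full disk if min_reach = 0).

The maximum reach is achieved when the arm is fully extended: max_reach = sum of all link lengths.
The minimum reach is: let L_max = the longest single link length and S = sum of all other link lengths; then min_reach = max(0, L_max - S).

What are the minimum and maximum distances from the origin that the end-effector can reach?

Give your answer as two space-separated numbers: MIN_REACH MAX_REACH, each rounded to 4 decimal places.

Answer: 0.0000 41.1000

Derivation:
Link lengths: [10.7, 5.8, 7.3, 9.4, 7.9]
max_reach = 10.7 + 5.8 + 7.3 + 9.4 + 7.9 = 41.1
L_max = max([10.7, 5.8, 7.3, 9.4, 7.9]) = 10.7
S (sum of others) = 41.1 - 10.7 = 30.4
min_reach = max(0, 10.7 - 30.4) = max(0, -19.7) = 0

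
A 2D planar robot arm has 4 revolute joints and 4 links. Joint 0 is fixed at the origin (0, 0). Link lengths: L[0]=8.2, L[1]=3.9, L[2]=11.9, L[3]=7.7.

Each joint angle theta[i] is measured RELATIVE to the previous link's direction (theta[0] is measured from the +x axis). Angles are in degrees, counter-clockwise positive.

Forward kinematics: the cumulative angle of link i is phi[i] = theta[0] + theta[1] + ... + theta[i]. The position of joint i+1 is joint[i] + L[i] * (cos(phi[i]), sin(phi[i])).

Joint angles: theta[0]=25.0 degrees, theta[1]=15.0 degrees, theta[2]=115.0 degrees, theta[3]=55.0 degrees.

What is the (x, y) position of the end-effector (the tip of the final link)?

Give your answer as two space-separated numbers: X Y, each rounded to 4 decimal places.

Answer: -7.0342 7.1515

Derivation:
joint[0] = (0.0000, 0.0000)  (base)
link 0: phi[0] = 25 = 25 deg
  cos(25 deg) = 0.9063, sin(25 deg) = 0.4226
  joint[1] = (0.0000, 0.0000) + 8.2 * (0.9063, 0.4226) = (0.0000 + 7.4317, 0.0000 + 3.4655) = (7.4317, 3.4655)
link 1: phi[1] = 25 + 15 = 40 deg
  cos(40 deg) = 0.7660, sin(40 deg) = 0.6428
  joint[2] = (7.4317, 3.4655) + 3.9 * (0.7660, 0.6428) = (7.4317 + 2.9876, 3.4655 + 2.5069) = (10.4193, 5.9723)
link 2: phi[2] = 25 + 15 + 115 = 155 deg
  cos(155 deg) = -0.9063, sin(155 deg) = 0.4226
  joint[3] = (10.4193, 5.9723) + 11.9 * (-0.9063, 0.4226) = (10.4193 + -10.7851, 5.9723 + 5.0292) = (-0.3658, 11.0015)
link 3: phi[3] = 25 + 15 + 115 + 55 = 210 deg
  cos(210 deg) = -0.8660, sin(210 deg) = -0.5000
  joint[4] = (-0.3658, 11.0015) + 7.7 * (-0.8660, -0.5000) = (-0.3658 + -6.6684, 11.0015 + -3.8500) = (-7.0342, 7.1515)
End effector: (-7.0342, 7.1515)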